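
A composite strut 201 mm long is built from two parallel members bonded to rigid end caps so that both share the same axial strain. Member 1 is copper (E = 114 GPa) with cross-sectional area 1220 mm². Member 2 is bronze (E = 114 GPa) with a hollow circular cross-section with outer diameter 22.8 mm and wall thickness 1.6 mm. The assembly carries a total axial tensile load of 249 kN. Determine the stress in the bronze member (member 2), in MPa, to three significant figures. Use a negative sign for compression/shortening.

A_2 = 106.6 mm².
Equal strain + equilibrium ⇒ each member carries load in proportion to AE: A₁E₁ = 139100000 N, A₂E₂ = 12150000 N, ΣAE = 151200000 N.
σ₂ = P·E₂/ΣAE = 249000·114000/151200000 = 187.7 MPa.

188 MPa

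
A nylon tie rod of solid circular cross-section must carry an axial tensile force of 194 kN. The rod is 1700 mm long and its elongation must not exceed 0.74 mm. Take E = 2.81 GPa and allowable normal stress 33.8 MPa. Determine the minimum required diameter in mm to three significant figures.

Required area A ≥ P/σ_allow = 194000/33.8 = 5740 mm².
For a solid circular section, d ≥ √(4A/π) = 85.49 mm.
Elongation limit: A ≥ PL/(Eδ_allow) = 194000·1700/(2810·0.74) = 158600 mm² ⇒ d ≥ 449.4 mm.
The elongation limit governs.

449 mm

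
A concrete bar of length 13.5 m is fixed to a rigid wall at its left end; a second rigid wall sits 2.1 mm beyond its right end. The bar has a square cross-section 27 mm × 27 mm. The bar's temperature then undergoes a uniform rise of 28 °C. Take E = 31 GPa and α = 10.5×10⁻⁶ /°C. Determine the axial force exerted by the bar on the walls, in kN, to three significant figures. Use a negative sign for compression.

-3.13 kN

Free thermal expansion αLΔT = 10.5e-6 · 13500 · 28 = 3.969 mm.
The walls engage after the gap closes; constrained expansion = 3.969 − 2.1 = 1.869 mm.
The walls impose strain ε = −(1.869)/13500 = -1.3844e-04; σ = Eε = 31000 · -1.3844e-04 = -4.292 MPa.
Wall reaction R = σ·A = -4.292·729 = -3129 N = -3.129 kN.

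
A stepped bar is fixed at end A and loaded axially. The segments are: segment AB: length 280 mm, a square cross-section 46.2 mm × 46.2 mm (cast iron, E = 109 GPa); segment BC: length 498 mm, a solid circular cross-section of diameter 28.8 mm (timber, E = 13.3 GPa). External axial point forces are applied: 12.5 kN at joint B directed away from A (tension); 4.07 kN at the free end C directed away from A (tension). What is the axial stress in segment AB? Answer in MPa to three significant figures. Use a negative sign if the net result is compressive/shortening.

7.76 MPa

Internal axial forces (sectioning from the free end, tension +): N_BC = 4.07 kN, N_AB = 16.57 kN.
A_AB = 2134 mm².
σ_AB = N_AB/A_AB = 16570/2134 = 7.763 MPa.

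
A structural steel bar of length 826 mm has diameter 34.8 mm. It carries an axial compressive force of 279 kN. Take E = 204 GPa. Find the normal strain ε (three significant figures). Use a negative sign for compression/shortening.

-0.00144

A = 951.1 mm².
σ = N/A = -293.3 MPa; ε = σ/E = -293.3/204000 = -1.438e-03.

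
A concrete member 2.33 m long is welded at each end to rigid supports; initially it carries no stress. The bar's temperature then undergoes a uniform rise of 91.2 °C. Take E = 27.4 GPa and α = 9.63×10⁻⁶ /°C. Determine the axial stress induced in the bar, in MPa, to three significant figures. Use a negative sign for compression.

Free thermal expansion αLΔT = 9.63e-6 · 2330 · 91.2 = 2.046 mm.
The walls impose strain ε = −(2.046)/2330 = -8.7826e-04; σ = Eε = 27400 · -8.7826e-04 = -24.06 MPa.

-24.1 MPa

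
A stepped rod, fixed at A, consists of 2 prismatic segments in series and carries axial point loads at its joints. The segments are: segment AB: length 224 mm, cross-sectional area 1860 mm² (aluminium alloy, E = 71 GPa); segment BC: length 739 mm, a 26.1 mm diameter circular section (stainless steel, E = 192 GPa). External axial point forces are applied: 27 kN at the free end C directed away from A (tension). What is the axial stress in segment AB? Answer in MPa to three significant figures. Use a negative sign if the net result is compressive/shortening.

14.5 MPa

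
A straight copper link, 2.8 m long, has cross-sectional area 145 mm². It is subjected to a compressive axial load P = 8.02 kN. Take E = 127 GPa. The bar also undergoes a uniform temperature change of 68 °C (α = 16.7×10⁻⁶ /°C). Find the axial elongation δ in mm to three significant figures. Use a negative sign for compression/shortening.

δ_mech = NL/(AE) = -8020·2800/(145·127000) = -1.219 mm.
δ_thermal = αLΔT = 16.7e-6·2800·68 = 3.18 mm.
δ = δ_mech + δ_thermal = 1.96 mm.

1.96 mm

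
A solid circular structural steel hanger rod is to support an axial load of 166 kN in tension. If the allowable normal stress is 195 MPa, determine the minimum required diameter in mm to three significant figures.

32.9 mm

Required area A ≥ P/σ_allow = 166000/195 = 851.3 mm².
For a solid circular section, d ≥ √(4A/π) = 32.92 mm.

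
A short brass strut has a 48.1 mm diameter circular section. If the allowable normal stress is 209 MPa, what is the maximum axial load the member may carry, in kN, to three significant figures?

380 kN

A = 1817 mm².
P_max = σ_allow · A = 209 · 1817 = 379800 N = 379.8 kN.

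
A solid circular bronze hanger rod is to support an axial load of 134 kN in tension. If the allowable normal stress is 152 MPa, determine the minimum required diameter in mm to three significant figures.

Required area A ≥ P/σ_allow = 134000/152 = 881.6 mm².
For a solid circular section, d ≥ √(4A/π) = 33.5 mm.

33.5 mm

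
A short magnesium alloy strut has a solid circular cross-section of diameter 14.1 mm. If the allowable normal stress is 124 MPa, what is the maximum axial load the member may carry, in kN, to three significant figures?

A = 156.1 mm².
P_max = σ_allow · A = 124 · 156.1 = 19360 N = 19.36 kN.

19.4 kN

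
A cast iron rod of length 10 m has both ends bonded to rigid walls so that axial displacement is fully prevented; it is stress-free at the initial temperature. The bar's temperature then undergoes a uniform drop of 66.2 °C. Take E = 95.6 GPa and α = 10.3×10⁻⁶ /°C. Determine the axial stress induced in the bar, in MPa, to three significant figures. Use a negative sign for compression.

Free thermal expansion αLΔT = 10.3e-6 · 10000 · -66.2 = -6.819 mm.
The walls impose strain ε = −(-6.819)/10000 = 6.8186e-04; σ = Eε = 95600 · 6.8186e-04 = 65.19 MPa.

65.2 MPa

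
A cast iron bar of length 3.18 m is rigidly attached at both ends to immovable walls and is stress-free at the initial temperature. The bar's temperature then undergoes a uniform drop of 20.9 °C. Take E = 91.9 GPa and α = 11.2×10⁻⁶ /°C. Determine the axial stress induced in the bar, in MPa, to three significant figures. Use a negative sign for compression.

21.5 MPa

Free thermal expansion αLΔT = 11.2e-6 · 3180 · -20.9 = -0.7444 mm.
The walls impose strain ε = −(-0.7444)/3180 = 2.3408e-04; σ = Eε = 91900 · 2.3408e-04 = 21.51 MPa.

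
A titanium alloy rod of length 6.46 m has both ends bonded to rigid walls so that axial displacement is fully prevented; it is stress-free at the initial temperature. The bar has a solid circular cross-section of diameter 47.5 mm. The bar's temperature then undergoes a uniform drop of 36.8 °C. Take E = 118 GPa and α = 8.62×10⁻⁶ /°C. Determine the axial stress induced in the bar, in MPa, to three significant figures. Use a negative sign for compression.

37.4 MPa

Free thermal expansion αLΔT = 8.62e-6 · 6460 · -36.8 = -2.049 mm.
The walls impose strain ε = −(-2.049)/6460 = 3.1722e-04; σ = Eε = 118000 · 3.1722e-04 = 37.43 MPa.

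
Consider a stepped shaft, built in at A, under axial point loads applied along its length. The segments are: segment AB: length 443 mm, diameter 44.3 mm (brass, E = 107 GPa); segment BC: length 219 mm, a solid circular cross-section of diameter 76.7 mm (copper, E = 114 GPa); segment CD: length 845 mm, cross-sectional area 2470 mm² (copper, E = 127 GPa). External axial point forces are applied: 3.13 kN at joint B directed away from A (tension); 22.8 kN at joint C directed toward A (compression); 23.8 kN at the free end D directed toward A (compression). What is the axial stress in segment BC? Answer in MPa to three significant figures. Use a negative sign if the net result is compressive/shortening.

Internal axial forces (sectioning from the free end, tension +): N_CD = -23.8 kN, N_BC = -46.6 kN, N_AB = -43.47 kN.
A_BC = 4620 mm².
σ_BC = N_BC/A_BC = -46600/4620 = -10.09 MPa.

-10.1 MPa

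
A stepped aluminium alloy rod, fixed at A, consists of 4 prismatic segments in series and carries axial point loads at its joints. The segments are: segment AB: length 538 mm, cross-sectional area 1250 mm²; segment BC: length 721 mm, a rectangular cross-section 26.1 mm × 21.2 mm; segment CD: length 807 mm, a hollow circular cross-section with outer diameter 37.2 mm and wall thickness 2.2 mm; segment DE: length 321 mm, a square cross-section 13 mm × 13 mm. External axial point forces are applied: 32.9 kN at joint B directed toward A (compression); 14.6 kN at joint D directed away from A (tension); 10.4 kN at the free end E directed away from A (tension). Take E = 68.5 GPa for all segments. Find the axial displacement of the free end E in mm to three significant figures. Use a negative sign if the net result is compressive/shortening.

Internal axial forces (sectioning from the free end, tension +): N_DE = 10.4 kN, N_CD = 25 kN, N_BC = 25 kN, N_AB = -7.9 kN.
A_BC = 553.3 mm².
A_CD = 241.9 mm².
A_DE = 169 mm².
δ_AB = -7900·538/(1250·68500) = -0.04964 mm
δ_BC = 25000·721/(553.3·68500) = 0.4756 mm
δ_CD = 25000·807/(241.9·68500) = 1.218 mm
δ_DE = 10400·321/(169·68500) = 0.2884 mm
δ = Σδ_i = 1.932 mm.

1.93 mm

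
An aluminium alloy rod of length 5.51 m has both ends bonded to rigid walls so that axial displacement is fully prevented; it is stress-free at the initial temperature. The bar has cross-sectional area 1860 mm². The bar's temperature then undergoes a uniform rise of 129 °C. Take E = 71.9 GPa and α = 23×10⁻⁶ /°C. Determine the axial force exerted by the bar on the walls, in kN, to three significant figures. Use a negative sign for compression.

-397 kN

Free thermal expansion αLΔT = 23e-6 · 5510 · 129 = 16.35 mm.
The walls impose strain ε = −(16.35)/5510 = -2.9670e-03; σ = Eε = 71900 · -2.9670e-03 = -213.3 MPa.
Wall reaction R = σ·A = -213.3·1860 = -396800 N = -396.8 kN.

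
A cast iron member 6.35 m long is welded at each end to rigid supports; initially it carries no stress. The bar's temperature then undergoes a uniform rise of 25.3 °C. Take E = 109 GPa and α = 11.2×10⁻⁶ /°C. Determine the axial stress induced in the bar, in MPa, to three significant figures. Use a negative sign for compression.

-30.9 MPa

Free thermal expansion αLΔT = 11.2e-6 · 6350 · 25.3 = 1.799 mm.
The walls impose strain ε = −(1.799)/6350 = -2.8336e-04; σ = Eε = 109000 · -2.8336e-04 = -30.89 MPa.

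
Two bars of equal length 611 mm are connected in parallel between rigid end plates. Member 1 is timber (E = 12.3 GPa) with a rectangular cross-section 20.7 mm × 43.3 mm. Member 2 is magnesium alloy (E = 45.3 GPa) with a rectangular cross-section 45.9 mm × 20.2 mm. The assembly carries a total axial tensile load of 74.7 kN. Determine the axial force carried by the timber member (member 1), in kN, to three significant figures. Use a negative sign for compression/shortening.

A_1 = 896.3 mm².
A_2 = 927.2 mm².
Equal strain + equilibrium ⇒ each member carries load in proportion to AE: A₁E₁ = 11020000 N, A₂E₂ = 42000000 N, ΣAE = 53030000 N.
F₁ = P·A₁E₁/ΣAE = 74700·11020000/53030000 = 15530 N.

15.5 kN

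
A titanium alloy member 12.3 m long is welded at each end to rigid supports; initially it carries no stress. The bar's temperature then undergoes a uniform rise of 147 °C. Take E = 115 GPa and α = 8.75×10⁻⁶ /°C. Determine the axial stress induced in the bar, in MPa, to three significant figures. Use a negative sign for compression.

-148 MPa

Free thermal expansion αLΔT = 8.75e-6 · 12300 · 147 = 15.82 mm.
The walls impose strain ε = −(15.82)/12300 = -1.2862e-03; σ = Eε = 115000 · -1.2862e-03 = -147.9 MPa.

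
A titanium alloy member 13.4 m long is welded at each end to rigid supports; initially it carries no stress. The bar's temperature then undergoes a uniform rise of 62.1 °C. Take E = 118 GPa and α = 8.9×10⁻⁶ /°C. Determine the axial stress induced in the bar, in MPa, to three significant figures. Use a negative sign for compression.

Free thermal expansion αLΔT = 8.9e-6 · 13400 · 62.1 = 7.406 mm.
The walls impose strain ε = −(7.406)/13400 = -5.5269e-04; σ = Eε = 118000 · -5.5269e-04 = -65.22 MPa.

-65.2 MPa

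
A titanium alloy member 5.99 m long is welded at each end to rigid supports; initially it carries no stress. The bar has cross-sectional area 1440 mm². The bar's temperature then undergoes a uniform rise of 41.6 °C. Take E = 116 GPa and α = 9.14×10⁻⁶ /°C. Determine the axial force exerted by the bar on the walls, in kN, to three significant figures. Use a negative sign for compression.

Free thermal expansion αLΔT = 9.14e-6 · 5990 · 41.6 = 2.278 mm.
The walls impose strain ε = −(2.278)/5990 = -3.8022e-04; σ = Eε = 116000 · -3.8022e-04 = -44.11 MPa.
Wall reaction R = σ·A = -44.11·1440 = -63510 N = -63.51 kN.

-63.5 kN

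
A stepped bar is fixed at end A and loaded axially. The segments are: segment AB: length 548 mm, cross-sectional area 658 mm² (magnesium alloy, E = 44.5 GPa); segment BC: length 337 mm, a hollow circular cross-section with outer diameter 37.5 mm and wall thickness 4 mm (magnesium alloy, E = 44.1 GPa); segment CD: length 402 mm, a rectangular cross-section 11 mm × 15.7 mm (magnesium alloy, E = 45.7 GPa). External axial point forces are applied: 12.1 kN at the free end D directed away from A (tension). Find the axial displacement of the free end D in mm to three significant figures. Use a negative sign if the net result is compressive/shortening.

1.06 mm

Internal axial forces (sectioning from the free end, tension +): N_CD = 12.1 kN, N_BC = 12.1 kN, N_AB = 12.1 kN.
A_BC = 421 mm².
A_CD = 172.7 mm².
δ_AB = 12100·548/(658·44500) = 0.2265 mm
δ_BC = 12100·337/(421·44100) = 0.2196 mm
δ_CD = 12100·402/(172.7·45700) = 0.6163 mm
δ = Σδ_i = 1.062 mm.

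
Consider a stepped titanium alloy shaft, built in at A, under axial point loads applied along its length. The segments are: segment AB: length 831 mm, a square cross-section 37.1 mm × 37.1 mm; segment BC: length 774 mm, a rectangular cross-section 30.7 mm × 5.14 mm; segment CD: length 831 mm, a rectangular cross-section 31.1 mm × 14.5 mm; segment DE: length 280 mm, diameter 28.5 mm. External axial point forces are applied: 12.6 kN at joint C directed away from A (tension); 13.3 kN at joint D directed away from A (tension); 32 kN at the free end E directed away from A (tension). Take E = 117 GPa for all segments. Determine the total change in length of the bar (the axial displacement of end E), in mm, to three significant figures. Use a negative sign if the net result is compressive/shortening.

3.56 mm

Internal axial forces (sectioning from the free end, tension +): N_DE = 32 kN, N_CD = 45.3 kN, N_BC = 57.9 kN, N_AB = 57.9 kN.
A_AB = 1376 mm².
A_BC = 157.8 mm².
A_CD = 451 mm².
A_DE = 637.9 mm².
δ_AB = 57900·831/(1376·117000) = 0.2988 mm
δ_BC = 57900·774/(157.8·117000) = 2.427 mm
δ_CD = 45300·831/(451·117000) = 0.7135 mm
δ_DE = 32000·280/(637.9·117000) = 0.12 mm
δ = Σδ_i = 3.56 mm.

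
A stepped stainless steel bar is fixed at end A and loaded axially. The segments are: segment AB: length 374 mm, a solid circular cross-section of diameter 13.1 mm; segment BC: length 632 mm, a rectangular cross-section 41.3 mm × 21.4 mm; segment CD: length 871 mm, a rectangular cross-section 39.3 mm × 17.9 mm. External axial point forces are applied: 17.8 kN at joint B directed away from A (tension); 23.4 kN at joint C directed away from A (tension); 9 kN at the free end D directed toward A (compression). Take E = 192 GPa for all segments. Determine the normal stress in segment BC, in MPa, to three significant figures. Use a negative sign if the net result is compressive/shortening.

16.3 MPa

Internal axial forces (sectioning from the free end, tension +): N_CD = -9 kN, N_BC = 14.4 kN, N_AB = 32.2 kN.
A_BC = 883.8 mm².
σ_BC = N_BC/A_BC = 14400/883.8 = 16.29 MPa.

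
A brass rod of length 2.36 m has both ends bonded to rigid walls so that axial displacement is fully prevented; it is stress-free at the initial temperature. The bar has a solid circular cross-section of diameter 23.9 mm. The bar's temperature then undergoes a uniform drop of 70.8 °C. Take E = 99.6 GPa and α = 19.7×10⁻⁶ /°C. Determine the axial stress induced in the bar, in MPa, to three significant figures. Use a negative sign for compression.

Free thermal expansion αLΔT = 19.7e-6 · 2360 · -70.8 = -3.292 mm.
The walls impose strain ε = −(-3.292)/2360 = 1.3948e-03; σ = Eε = 99600 · 1.3948e-03 = 138.9 MPa.

139 MPa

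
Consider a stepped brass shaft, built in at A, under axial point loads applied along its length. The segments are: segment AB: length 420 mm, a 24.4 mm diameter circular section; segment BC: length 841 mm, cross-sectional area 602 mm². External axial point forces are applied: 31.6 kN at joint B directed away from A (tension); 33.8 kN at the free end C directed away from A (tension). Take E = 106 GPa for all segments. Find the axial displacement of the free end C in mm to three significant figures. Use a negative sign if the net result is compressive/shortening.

Internal axial forces (sectioning from the free end, tension +): N_BC = 33.8 kN, N_AB = 65.4 kN.
A_AB = 467.6 mm².
δ_AB = 65400·420/(467.6·106000) = 0.5542 mm
δ_BC = 33800·841/(602·106000) = 0.4455 mm
δ = Σδ_i = 0.9996 mm.

1.00 mm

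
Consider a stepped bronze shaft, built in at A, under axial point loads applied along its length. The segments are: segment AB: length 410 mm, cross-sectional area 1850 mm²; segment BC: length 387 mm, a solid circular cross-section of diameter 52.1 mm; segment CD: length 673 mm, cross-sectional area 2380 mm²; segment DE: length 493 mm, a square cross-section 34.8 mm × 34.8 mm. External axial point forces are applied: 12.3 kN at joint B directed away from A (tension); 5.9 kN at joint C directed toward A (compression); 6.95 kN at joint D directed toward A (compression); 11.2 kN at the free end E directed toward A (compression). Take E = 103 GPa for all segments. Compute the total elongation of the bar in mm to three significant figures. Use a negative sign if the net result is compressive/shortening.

-0.162 mm

Internal axial forces (sectioning from the free end, tension +): N_DE = -11.2 kN, N_CD = -18.15 kN, N_BC = -24.05 kN, N_AB = -11.75 kN.
A_BC = 2132 mm².
A_DE = 1211 mm².
δ_AB = -11750·410/(1850·103000) = -0.02528 mm
δ_BC = -24050·387/(2132·103000) = -0.04239 mm
δ_CD = -18150·673/(2380·103000) = -0.04983 mm
δ_DE = -11200·493/(1211·103000) = -0.04427 mm
δ = Σδ_i = -0.1618 mm.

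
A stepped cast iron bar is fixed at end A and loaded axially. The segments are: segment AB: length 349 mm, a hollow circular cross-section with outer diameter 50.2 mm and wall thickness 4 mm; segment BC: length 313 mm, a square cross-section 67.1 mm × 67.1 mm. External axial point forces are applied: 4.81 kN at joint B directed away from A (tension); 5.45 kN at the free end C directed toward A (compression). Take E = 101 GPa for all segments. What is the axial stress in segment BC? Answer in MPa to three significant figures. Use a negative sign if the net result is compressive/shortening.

Internal axial forces (sectioning from the free end, tension +): N_BC = -5.45 kN, N_AB = -0.64 kN.
A_BC = 4502 mm².
σ_BC = N_BC/A_BC = -5450/4502 = -1.21 MPa.

-1.21 MPa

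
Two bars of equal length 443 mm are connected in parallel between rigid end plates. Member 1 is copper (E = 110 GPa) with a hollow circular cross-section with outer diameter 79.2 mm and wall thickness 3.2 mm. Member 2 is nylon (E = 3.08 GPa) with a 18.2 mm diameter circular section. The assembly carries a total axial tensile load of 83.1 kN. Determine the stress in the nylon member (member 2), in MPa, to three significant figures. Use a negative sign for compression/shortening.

3.02 MPa

A_1 = 764 mm².
A_2 = 260.2 mm².
Equal strain + equilibrium ⇒ each member carries load in proportion to AE: A₁E₁ = 84040000 N, A₂E₂ = 801300 N, ΣAE = 84850000 N.
σ₂ = P·E₂/ΣAE = 83100·3080/84850000 = 3.017 MPa.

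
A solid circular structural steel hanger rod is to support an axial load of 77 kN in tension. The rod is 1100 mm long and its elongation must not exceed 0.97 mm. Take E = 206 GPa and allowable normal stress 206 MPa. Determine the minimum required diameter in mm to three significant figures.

23.2 mm

Required area A ≥ P/σ_allow = 77000/206 = 373.8 mm².
For a solid circular section, d ≥ √(4A/π) = 21.82 mm.
Elongation limit: A ≥ PL/(Eδ_allow) = 77000·1100/(206000·0.97) = 423.9 mm² ⇒ d ≥ 23.23 mm.
The elongation limit governs.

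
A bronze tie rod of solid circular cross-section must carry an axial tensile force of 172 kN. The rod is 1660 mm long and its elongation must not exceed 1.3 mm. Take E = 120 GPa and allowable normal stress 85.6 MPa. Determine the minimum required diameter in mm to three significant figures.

50.6 mm

Required area A ≥ P/σ_allow = 172000/85.6 = 2009 mm².
For a solid circular section, d ≥ √(4A/π) = 50.58 mm.
Elongation limit: A ≥ PL/(Eδ_allow) = 172000·1660/(120000·1.3) = 1830 mm² ⇒ d ≥ 48.27 mm.
The stress limit governs.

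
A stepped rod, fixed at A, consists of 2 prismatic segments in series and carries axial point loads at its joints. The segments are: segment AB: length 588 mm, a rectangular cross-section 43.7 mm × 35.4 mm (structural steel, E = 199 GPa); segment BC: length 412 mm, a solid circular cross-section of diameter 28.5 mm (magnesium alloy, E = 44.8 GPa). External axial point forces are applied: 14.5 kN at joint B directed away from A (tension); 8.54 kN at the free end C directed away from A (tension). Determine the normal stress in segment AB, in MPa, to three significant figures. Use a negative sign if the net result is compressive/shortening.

Internal axial forces (sectioning from the free end, tension +): N_BC = 8.54 kN, N_AB = 23.04 kN.
A_AB = 1547 mm².
σ_AB = N_AB/A_AB = 23040/1547 = 14.89 MPa.

14.9 MPa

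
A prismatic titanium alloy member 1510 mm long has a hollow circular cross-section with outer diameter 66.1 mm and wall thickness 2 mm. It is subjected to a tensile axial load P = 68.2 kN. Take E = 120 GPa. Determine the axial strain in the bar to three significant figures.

A = 402.8 mm².
σ = N/A = 169.3 MPa; ε = σ/E = 169.3/120000 = 1.411e-03.

0.00141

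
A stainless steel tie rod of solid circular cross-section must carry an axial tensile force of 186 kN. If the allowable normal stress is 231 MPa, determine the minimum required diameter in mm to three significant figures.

32.0 mm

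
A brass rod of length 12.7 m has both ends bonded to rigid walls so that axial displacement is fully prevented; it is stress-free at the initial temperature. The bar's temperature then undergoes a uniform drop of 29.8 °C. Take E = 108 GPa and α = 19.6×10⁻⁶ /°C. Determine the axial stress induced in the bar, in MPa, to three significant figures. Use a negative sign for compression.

Free thermal expansion αLΔT = 19.6e-6 · 12700 · -29.8 = -7.418 mm.
The walls impose strain ε = −(-7.418)/12700 = 5.8408e-04; σ = Eε = 108000 · 5.8408e-04 = 63.08 MPa.

63.1 MPa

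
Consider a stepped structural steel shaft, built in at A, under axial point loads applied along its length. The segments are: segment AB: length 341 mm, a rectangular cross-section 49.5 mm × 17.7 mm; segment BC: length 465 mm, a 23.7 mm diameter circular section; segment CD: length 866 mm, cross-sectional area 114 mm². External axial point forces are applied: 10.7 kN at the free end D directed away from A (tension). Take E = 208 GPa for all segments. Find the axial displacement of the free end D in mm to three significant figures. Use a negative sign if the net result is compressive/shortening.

Internal axial forces (sectioning from the free end, tension +): N_CD = 10.7 kN, N_BC = 10.7 kN, N_AB = 10.7 kN.
A_AB = 876.1 mm².
A_BC = 441.2 mm².
δ_AB = 10700·341/(876.1·208000) = 0.02002 mm
δ_BC = 10700·465/(441.2·208000) = 0.05422 mm
δ_CD = 10700·866/(114·208000) = 0.3908 mm
δ = Σδ_i = 0.465 mm.

0.465 mm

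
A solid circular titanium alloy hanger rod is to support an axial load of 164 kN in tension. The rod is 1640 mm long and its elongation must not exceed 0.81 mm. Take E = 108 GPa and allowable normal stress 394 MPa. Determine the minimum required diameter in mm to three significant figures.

62.6 mm

Required area A ≥ P/σ_allow = 164000/394 = 416.2 mm².
For a solid circular section, d ≥ √(4A/π) = 23.02 mm.
Elongation limit: A ≥ PL/(Eδ_allow) = 164000·1640/(108000·0.81) = 3075 mm² ⇒ d ≥ 62.57 mm.
The elongation limit governs.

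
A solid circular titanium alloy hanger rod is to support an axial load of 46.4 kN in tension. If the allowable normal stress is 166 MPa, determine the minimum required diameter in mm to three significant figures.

Required area A ≥ P/σ_allow = 46400/166 = 279.5 mm².
For a solid circular section, d ≥ √(4A/π) = 18.87 mm.

18.9 mm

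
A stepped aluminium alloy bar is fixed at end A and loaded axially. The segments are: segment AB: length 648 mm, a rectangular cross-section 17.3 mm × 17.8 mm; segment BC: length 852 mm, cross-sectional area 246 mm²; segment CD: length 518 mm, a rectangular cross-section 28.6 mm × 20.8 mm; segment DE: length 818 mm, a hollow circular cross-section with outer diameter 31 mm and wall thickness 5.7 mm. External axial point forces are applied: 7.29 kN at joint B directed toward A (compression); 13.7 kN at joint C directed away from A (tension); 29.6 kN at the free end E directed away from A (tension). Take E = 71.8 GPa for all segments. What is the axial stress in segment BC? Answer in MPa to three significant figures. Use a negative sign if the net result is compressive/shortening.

176 MPa

Internal axial forces (sectioning from the free end, tension +): N_DE = 29.6 kN, N_CD = 29.6 kN, N_BC = 43.3 kN, N_AB = 36.01 kN.
σ_BC = N_BC/A_BC = 43300/246 = 176 MPa.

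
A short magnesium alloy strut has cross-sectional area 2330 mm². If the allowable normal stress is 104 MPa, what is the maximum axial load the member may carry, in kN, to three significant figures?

P_max = σ_allow · A = 104 · 2330 = 242300 N = 242.3 kN.

242 kN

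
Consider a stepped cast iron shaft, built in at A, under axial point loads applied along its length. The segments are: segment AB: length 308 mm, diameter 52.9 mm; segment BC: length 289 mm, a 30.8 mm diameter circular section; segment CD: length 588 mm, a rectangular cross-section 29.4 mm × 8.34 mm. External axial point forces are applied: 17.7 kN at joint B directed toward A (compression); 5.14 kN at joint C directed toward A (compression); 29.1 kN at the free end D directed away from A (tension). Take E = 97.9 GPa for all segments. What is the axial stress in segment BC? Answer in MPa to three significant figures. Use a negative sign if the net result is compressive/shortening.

Internal axial forces (sectioning from the free end, tension +): N_CD = 29.1 kN, N_BC = 23.96 kN, N_AB = 6.26 kN.
A_BC = 745.1 mm².
σ_BC = N_BC/A_BC = 23960/745.1 = 32.16 MPa.

32.2 MPa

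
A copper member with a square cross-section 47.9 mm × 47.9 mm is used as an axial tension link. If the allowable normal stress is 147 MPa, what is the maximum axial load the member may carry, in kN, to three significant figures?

337 kN

A = 2294 mm².
P_max = σ_allow · A = 147 · 2294 = 337300 N = 337.3 kN.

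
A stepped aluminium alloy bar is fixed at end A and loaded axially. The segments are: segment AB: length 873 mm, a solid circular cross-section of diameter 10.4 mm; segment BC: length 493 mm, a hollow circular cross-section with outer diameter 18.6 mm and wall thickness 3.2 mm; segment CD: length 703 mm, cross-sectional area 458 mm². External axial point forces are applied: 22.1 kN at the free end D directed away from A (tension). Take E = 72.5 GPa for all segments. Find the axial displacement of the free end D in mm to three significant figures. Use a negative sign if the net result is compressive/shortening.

4.57 mm

Internal axial forces (sectioning from the free end, tension +): N_CD = 22.1 kN, N_BC = 22.1 kN, N_AB = 22.1 kN.
A_AB = 84.95 mm².
A_BC = 154.8 mm².
δ_AB = 22100·873/(84.95·72500) = 3.133 mm
δ_BC = 22100·493/(154.8·72500) = 0.9707 mm
δ_CD = 22100·703/(458·72500) = 0.4679 mm
δ = Σδ_i = 4.571 mm.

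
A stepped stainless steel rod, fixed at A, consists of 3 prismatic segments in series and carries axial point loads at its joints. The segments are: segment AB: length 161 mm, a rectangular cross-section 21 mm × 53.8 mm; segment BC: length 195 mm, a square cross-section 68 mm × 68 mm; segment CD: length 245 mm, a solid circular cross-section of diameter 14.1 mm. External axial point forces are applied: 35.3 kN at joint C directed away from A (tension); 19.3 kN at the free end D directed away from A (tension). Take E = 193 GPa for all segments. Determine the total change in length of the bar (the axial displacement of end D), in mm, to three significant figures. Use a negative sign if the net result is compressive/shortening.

Internal axial forces (sectioning from the free end, tension +): N_CD = 19.3 kN, N_BC = 54.6 kN, N_AB = 54.6 kN.
A_AB = 1130 mm².
A_BC = 4624 mm².
A_CD = 156.1 mm².
δ_AB = 54600·161/(1130·193000) = 0.04031 mm
δ_BC = 54600·195/(4624·193000) = 0.01193 mm
δ_CD = 19300·245/(156.1·193000) = 0.1569 mm
δ = Σδ_i = 0.2092 mm.

0.209 mm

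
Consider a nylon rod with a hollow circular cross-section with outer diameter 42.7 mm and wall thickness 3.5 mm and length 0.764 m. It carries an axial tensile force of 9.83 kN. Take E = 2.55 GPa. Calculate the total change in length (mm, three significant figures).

A = 431 mm².
δ_mech = NL/(AE) = 9830·764/(431·2550) = 6.833 mm.

6.83 mm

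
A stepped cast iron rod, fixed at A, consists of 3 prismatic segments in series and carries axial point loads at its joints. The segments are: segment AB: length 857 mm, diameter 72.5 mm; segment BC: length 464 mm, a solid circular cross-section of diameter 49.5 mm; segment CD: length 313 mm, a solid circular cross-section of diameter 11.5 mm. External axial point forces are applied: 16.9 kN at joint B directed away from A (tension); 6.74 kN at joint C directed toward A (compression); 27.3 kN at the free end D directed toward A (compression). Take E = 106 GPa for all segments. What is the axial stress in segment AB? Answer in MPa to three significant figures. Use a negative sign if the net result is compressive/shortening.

Internal axial forces (sectioning from the free end, tension +): N_CD = -27.3 kN, N_BC = -34.04 kN, N_AB = -17.14 kN.
A_AB = 4128 mm².
σ_AB = N_AB/A_AB = -17140/4128 = -4.152 MPa.

-4.15 MPa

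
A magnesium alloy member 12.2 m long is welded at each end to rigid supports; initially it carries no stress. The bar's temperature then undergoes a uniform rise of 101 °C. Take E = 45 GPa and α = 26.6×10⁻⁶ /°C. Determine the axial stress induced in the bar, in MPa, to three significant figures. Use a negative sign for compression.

Free thermal expansion αLΔT = 26.6e-6 · 12200 · 101 = 32.78 mm.
The walls impose strain ε = −(32.78)/12200 = -2.6866e-03; σ = Eε = 45000 · -2.6866e-03 = -120.9 MPa.

-121 MPa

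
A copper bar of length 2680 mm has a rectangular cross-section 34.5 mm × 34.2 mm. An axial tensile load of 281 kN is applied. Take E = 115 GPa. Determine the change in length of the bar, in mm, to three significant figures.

5.55 mm

A = 1180 mm².
δ_mech = NL/(AE) = 281000·2680/(1180·115000) = 5.55 mm.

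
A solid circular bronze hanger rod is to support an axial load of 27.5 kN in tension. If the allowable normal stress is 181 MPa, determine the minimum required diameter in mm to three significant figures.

13.9 mm

Required area A ≥ P/σ_allow = 27500/181 = 151.9 mm².
For a solid circular section, d ≥ √(4A/π) = 13.91 mm.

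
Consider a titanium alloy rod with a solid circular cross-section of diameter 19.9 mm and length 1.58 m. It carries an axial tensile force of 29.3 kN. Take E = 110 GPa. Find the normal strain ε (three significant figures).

8.56e-04

A = 311 mm².
σ = N/A = 94.2 MPa; ε = σ/E = 94.2/110000 = 8.564e-04.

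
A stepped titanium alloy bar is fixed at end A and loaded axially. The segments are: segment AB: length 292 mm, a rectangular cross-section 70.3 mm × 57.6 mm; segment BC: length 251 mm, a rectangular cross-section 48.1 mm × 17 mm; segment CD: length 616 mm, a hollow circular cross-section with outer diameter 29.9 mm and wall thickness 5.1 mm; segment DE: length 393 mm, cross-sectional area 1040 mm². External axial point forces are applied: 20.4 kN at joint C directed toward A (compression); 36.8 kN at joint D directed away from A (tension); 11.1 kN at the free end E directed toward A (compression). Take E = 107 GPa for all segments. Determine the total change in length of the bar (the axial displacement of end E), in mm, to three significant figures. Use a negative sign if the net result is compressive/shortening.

Internal axial forces (sectioning from the free end, tension +): N_DE = -11.1 kN, N_CD = 25.7 kN, N_BC = 5.3 kN, N_AB = 5.3 kN.
A_AB = 4049 mm².
A_BC = 817.7 mm².
A_CD = 397.3 mm².
δ_AB = 5300·292/(4049·107000) = 0.003572 mm
δ_BC = 5300·251/(817.7·107000) = 0.0152 mm
δ_CD = 25700·616/(397.3·107000) = 0.3724 mm
δ_DE = -11100·393/(1040·107000) = -0.0392 mm
δ = Σδ_i = 0.3519 mm.

0.352 mm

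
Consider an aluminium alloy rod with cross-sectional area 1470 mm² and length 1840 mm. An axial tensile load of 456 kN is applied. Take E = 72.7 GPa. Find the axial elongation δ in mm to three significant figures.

7.85 mm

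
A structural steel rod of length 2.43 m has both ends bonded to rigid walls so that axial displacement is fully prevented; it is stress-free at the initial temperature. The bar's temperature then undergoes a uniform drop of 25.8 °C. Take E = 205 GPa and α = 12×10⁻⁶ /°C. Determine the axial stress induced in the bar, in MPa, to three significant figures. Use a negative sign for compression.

63.5 MPa

Free thermal expansion αLΔT = 12e-6 · 2430 · -25.8 = -0.7523 mm.
The walls impose strain ε = −(-0.7523)/2430 = 3.0960e-04; σ = Eε = 205000 · 3.0960e-04 = 63.47 MPa.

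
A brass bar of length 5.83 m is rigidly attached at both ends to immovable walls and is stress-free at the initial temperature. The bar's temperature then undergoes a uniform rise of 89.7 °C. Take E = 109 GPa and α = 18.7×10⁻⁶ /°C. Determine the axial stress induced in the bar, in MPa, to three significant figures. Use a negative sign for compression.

-183 MPa

Free thermal expansion αLΔT = 18.7e-6 · 5830 · 89.7 = 9.779 mm.
The walls impose strain ε = −(9.779)/5830 = -1.6774e-03; σ = Eε = 109000 · -1.6774e-03 = -182.8 MPa.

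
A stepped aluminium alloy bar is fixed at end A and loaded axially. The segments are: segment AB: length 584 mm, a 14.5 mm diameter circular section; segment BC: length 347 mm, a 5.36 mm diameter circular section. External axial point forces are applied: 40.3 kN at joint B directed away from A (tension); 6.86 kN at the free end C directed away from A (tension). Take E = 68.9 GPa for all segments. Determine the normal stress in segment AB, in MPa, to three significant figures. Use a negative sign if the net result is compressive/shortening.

286 MPa

Internal axial forces (sectioning from the free end, tension +): N_BC = 6.86 kN, N_AB = 47.16 kN.
A_AB = 165.1 mm².
σ_AB = N_AB/A_AB = 47160/165.1 = 285.6 MPa.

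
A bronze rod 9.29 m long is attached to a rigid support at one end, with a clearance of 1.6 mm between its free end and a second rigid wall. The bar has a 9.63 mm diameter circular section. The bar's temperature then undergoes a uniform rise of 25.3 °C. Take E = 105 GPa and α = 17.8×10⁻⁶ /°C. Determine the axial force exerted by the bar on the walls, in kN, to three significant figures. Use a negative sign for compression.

-2.13 kN

Free thermal expansion αLΔT = 17.8e-6 · 9290 · 25.3 = 4.184 mm.
The walls engage after the gap closes; constrained expansion = 4.184 − 1.6 = 2.584 mm.
The walls impose strain ε = −(2.584)/9290 = -2.7811e-04; σ = Eε = 105000 · -2.7811e-04 = -29.2 MPa.
Wall reaction R = σ·A = -29.2·72.84 = -2127 N = -2.127 kN.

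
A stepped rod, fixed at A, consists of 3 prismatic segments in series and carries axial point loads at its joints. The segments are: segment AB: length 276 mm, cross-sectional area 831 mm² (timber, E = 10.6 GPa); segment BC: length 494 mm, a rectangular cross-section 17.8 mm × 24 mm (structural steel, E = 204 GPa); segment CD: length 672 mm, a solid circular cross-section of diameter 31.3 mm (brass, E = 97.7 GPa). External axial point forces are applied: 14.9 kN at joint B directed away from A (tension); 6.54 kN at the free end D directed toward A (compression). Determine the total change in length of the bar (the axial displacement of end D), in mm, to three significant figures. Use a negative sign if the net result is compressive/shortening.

0.166 mm

Internal axial forces (sectioning from the free end, tension +): N_CD = -6.54 kN, N_BC = -6.54 kN, N_AB = 8.36 kN.
A_BC = 427.2 mm².
A_CD = 769.4 mm².
δ_AB = 8360·276/(831·10600) = 0.2619 mm
δ_BC = -6540·494/(427.2·204000) = -0.03707 mm
δ_CD = -6540·672/(769.4·97700) = -0.05846 mm
δ = Σδ_i = 0.1664 mm.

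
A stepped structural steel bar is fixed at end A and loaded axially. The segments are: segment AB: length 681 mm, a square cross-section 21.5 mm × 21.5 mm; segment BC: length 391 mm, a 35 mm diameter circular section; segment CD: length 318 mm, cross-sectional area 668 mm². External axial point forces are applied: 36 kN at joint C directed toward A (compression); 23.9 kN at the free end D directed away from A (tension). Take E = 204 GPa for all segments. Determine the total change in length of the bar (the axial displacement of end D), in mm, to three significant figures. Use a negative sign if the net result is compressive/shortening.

-0.0557 mm

Internal axial forces (sectioning from the free end, tension +): N_CD = 23.9 kN, N_BC = -12.1 kN, N_AB = -12.1 kN.
A_AB = 462.2 mm².
A_BC = 962.1 mm².
δ_AB = -12100·681/(462.2·204000) = -0.08738 mm
δ_BC = -12100·391/(962.1·204000) = -0.0241 mm
δ_CD = 23900·318/(668·204000) = 0.05577 mm
δ = Σδ_i = -0.05572 mm.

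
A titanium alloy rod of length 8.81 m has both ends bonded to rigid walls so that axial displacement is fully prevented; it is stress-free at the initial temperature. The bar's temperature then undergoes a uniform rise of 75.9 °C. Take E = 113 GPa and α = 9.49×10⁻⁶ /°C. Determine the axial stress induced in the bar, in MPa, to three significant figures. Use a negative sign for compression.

-81.4 MPa

Free thermal expansion αLΔT = 9.49e-6 · 8810 · 75.9 = 6.346 mm.
The walls impose strain ε = −(6.346)/8810 = -7.2029e-04; σ = Eε = 113000 · -7.2029e-04 = -81.39 MPa.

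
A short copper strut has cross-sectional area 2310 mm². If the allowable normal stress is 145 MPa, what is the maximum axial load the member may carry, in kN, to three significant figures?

335 kN

P_max = σ_allow · A = 145 · 2310 = 335000 N = 334.9 kN.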